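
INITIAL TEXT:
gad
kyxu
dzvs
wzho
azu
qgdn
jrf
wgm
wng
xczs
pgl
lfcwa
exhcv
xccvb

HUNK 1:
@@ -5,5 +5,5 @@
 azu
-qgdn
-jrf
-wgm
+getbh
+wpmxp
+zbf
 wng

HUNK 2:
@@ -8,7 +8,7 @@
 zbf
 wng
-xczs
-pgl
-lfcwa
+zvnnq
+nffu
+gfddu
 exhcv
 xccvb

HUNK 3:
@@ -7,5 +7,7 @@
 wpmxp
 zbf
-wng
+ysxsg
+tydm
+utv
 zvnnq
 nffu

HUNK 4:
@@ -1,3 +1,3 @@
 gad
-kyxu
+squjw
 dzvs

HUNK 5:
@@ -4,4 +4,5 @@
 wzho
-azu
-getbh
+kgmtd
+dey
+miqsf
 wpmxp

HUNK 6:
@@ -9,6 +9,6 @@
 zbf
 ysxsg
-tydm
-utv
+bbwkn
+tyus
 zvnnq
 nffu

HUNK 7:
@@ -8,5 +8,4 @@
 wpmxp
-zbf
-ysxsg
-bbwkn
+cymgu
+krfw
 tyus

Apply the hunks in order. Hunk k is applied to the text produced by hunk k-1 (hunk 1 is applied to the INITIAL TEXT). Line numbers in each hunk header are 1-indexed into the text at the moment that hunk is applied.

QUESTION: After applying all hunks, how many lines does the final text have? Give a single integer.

Hunk 1: at line 5 remove [qgdn,jrf,wgm] add [getbh,wpmxp,zbf] -> 14 lines: gad kyxu dzvs wzho azu getbh wpmxp zbf wng xczs pgl lfcwa exhcv xccvb
Hunk 2: at line 8 remove [xczs,pgl,lfcwa] add [zvnnq,nffu,gfddu] -> 14 lines: gad kyxu dzvs wzho azu getbh wpmxp zbf wng zvnnq nffu gfddu exhcv xccvb
Hunk 3: at line 7 remove [wng] add [ysxsg,tydm,utv] -> 16 lines: gad kyxu dzvs wzho azu getbh wpmxp zbf ysxsg tydm utv zvnnq nffu gfddu exhcv xccvb
Hunk 4: at line 1 remove [kyxu] add [squjw] -> 16 lines: gad squjw dzvs wzho azu getbh wpmxp zbf ysxsg tydm utv zvnnq nffu gfddu exhcv xccvb
Hunk 5: at line 4 remove [azu,getbh] add [kgmtd,dey,miqsf] -> 17 lines: gad squjw dzvs wzho kgmtd dey miqsf wpmxp zbf ysxsg tydm utv zvnnq nffu gfddu exhcv xccvb
Hunk 6: at line 9 remove [tydm,utv] add [bbwkn,tyus] -> 17 lines: gad squjw dzvs wzho kgmtd dey miqsf wpmxp zbf ysxsg bbwkn tyus zvnnq nffu gfddu exhcv xccvb
Hunk 7: at line 8 remove [zbf,ysxsg,bbwkn] add [cymgu,krfw] -> 16 lines: gad squjw dzvs wzho kgmtd dey miqsf wpmxp cymgu krfw tyus zvnnq nffu gfddu exhcv xccvb
Final line count: 16

Answer: 16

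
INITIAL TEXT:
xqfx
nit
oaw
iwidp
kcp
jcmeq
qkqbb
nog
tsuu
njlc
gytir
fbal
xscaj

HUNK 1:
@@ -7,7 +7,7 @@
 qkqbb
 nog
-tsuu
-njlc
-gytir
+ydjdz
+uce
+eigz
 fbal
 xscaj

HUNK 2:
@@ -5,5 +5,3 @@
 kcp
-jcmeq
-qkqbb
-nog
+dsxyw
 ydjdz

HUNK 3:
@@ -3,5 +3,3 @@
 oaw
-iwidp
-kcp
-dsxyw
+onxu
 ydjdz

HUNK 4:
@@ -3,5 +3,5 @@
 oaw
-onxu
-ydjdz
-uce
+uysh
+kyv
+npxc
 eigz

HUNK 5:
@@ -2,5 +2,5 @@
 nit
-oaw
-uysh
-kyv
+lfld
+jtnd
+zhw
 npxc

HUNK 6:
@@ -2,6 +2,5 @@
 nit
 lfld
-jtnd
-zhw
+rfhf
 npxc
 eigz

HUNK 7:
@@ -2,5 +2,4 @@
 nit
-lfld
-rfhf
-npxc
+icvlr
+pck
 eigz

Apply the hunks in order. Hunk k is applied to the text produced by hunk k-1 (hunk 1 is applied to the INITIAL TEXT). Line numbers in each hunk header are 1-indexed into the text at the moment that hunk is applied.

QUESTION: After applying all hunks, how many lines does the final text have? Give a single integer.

Hunk 1: at line 7 remove [tsuu,njlc,gytir] add [ydjdz,uce,eigz] -> 13 lines: xqfx nit oaw iwidp kcp jcmeq qkqbb nog ydjdz uce eigz fbal xscaj
Hunk 2: at line 5 remove [jcmeq,qkqbb,nog] add [dsxyw] -> 11 lines: xqfx nit oaw iwidp kcp dsxyw ydjdz uce eigz fbal xscaj
Hunk 3: at line 3 remove [iwidp,kcp,dsxyw] add [onxu] -> 9 lines: xqfx nit oaw onxu ydjdz uce eigz fbal xscaj
Hunk 4: at line 3 remove [onxu,ydjdz,uce] add [uysh,kyv,npxc] -> 9 lines: xqfx nit oaw uysh kyv npxc eigz fbal xscaj
Hunk 5: at line 2 remove [oaw,uysh,kyv] add [lfld,jtnd,zhw] -> 9 lines: xqfx nit lfld jtnd zhw npxc eigz fbal xscaj
Hunk 6: at line 2 remove [jtnd,zhw] add [rfhf] -> 8 lines: xqfx nit lfld rfhf npxc eigz fbal xscaj
Hunk 7: at line 2 remove [lfld,rfhf,npxc] add [icvlr,pck] -> 7 lines: xqfx nit icvlr pck eigz fbal xscaj
Final line count: 7

Answer: 7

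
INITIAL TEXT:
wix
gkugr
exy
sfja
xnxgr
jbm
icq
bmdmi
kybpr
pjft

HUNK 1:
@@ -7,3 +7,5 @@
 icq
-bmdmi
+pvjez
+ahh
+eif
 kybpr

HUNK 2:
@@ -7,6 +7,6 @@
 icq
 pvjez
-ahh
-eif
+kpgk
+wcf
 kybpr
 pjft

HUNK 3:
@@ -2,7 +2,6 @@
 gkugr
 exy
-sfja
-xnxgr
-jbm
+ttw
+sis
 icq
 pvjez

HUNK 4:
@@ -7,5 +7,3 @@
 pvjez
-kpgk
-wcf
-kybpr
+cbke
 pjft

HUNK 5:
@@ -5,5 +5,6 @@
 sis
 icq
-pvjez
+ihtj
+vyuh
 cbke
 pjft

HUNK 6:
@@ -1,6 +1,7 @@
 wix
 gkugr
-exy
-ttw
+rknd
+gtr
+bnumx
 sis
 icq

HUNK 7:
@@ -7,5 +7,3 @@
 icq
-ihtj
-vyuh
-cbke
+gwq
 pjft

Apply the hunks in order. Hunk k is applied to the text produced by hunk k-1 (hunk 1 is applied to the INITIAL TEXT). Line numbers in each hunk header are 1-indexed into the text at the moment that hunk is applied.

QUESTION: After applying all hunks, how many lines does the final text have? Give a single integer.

Hunk 1: at line 7 remove [bmdmi] add [pvjez,ahh,eif] -> 12 lines: wix gkugr exy sfja xnxgr jbm icq pvjez ahh eif kybpr pjft
Hunk 2: at line 7 remove [ahh,eif] add [kpgk,wcf] -> 12 lines: wix gkugr exy sfja xnxgr jbm icq pvjez kpgk wcf kybpr pjft
Hunk 3: at line 2 remove [sfja,xnxgr,jbm] add [ttw,sis] -> 11 lines: wix gkugr exy ttw sis icq pvjez kpgk wcf kybpr pjft
Hunk 4: at line 7 remove [kpgk,wcf,kybpr] add [cbke] -> 9 lines: wix gkugr exy ttw sis icq pvjez cbke pjft
Hunk 5: at line 5 remove [pvjez] add [ihtj,vyuh] -> 10 lines: wix gkugr exy ttw sis icq ihtj vyuh cbke pjft
Hunk 6: at line 1 remove [exy,ttw] add [rknd,gtr,bnumx] -> 11 lines: wix gkugr rknd gtr bnumx sis icq ihtj vyuh cbke pjft
Hunk 7: at line 7 remove [ihtj,vyuh,cbke] add [gwq] -> 9 lines: wix gkugr rknd gtr bnumx sis icq gwq pjft
Final line count: 9

Answer: 9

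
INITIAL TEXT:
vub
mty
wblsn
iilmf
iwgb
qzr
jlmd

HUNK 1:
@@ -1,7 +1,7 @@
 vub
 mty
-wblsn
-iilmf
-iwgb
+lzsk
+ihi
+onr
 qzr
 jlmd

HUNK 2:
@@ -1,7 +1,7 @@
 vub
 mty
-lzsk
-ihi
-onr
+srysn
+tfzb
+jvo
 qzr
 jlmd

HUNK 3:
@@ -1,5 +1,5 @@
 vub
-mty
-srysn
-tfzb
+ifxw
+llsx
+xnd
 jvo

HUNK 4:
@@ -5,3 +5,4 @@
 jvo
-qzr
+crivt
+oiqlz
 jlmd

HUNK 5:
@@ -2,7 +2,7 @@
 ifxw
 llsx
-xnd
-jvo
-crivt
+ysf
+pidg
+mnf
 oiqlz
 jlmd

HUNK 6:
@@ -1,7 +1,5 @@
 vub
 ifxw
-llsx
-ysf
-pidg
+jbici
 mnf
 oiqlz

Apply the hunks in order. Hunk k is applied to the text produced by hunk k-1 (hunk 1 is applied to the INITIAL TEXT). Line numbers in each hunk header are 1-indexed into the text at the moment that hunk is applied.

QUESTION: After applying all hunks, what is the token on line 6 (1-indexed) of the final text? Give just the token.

Hunk 1: at line 1 remove [wblsn,iilmf,iwgb] add [lzsk,ihi,onr] -> 7 lines: vub mty lzsk ihi onr qzr jlmd
Hunk 2: at line 1 remove [lzsk,ihi,onr] add [srysn,tfzb,jvo] -> 7 lines: vub mty srysn tfzb jvo qzr jlmd
Hunk 3: at line 1 remove [mty,srysn,tfzb] add [ifxw,llsx,xnd] -> 7 lines: vub ifxw llsx xnd jvo qzr jlmd
Hunk 4: at line 5 remove [qzr] add [crivt,oiqlz] -> 8 lines: vub ifxw llsx xnd jvo crivt oiqlz jlmd
Hunk 5: at line 2 remove [xnd,jvo,crivt] add [ysf,pidg,mnf] -> 8 lines: vub ifxw llsx ysf pidg mnf oiqlz jlmd
Hunk 6: at line 1 remove [llsx,ysf,pidg] add [jbici] -> 6 lines: vub ifxw jbici mnf oiqlz jlmd
Final line 6: jlmd

Answer: jlmd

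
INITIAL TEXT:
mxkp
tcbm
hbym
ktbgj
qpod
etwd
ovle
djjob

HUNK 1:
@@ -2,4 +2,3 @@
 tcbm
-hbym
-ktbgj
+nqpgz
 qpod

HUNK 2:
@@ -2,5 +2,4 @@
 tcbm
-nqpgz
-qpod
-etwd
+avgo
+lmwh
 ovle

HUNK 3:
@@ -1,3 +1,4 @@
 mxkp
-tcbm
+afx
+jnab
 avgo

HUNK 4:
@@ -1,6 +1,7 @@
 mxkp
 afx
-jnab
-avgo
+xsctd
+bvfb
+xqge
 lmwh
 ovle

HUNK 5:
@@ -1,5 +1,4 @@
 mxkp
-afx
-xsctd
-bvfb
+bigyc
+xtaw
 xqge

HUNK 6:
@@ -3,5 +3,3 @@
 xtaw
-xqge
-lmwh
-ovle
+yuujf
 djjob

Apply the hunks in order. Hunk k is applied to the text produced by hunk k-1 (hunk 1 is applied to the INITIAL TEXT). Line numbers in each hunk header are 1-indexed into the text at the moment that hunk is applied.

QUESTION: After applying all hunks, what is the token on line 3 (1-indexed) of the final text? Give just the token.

Answer: xtaw

Derivation:
Hunk 1: at line 2 remove [hbym,ktbgj] add [nqpgz] -> 7 lines: mxkp tcbm nqpgz qpod etwd ovle djjob
Hunk 2: at line 2 remove [nqpgz,qpod,etwd] add [avgo,lmwh] -> 6 lines: mxkp tcbm avgo lmwh ovle djjob
Hunk 3: at line 1 remove [tcbm] add [afx,jnab] -> 7 lines: mxkp afx jnab avgo lmwh ovle djjob
Hunk 4: at line 1 remove [jnab,avgo] add [xsctd,bvfb,xqge] -> 8 lines: mxkp afx xsctd bvfb xqge lmwh ovle djjob
Hunk 5: at line 1 remove [afx,xsctd,bvfb] add [bigyc,xtaw] -> 7 lines: mxkp bigyc xtaw xqge lmwh ovle djjob
Hunk 6: at line 3 remove [xqge,lmwh,ovle] add [yuujf] -> 5 lines: mxkp bigyc xtaw yuujf djjob
Final line 3: xtaw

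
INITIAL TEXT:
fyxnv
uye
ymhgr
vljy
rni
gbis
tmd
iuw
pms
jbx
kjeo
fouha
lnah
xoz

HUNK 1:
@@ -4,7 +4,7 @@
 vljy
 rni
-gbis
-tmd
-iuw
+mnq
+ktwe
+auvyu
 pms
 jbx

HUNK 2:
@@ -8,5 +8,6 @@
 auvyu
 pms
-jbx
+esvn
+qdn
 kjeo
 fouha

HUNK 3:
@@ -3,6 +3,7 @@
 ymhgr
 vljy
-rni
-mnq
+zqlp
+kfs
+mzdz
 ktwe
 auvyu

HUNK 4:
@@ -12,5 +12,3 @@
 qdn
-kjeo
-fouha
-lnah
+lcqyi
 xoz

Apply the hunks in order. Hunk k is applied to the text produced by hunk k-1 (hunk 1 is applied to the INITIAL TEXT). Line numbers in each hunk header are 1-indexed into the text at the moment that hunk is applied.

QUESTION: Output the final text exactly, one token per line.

Answer: fyxnv
uye
ymhgr
vljy
zqlp
kfs
mzdz
ktwe
auvyu
pms
esvn
qdn
lcqyi
xoz

Derivation:
Hunk 1: at line 4 remove [gbis,tmd,iuw] add [mnq,ktwe,auvyu] -> 14 lines: fyxnv uye ymhgr vljy rni mnq ktwe auvyu pms jbx kjeo fouha lnah xoz
Hunk 2: at line 8 remove [jbx] add [esvn,qdn] -> 15 lines: fyxnv uye ymhgr vljy rni mnq ktwe auvyu pms esvn qdn kjeo fouha lnah xoz
Hunk 3: at line 3 remove [rni,mnq] add [zqlp,kfs,mzdz] -> 16 lines: fyxnv uye ymhgr vljy zqlp kfs mzdz ktwe auvyu pms esvn qdn kjeo fouha lnah xoz
Hunk 4: at line 12 remove [kjeo,fouha,lnah] add [lcqyi] -> 14 lines: fyxnv uye ymhgr vljy zqlp kfs mzdz ktwe auvyu pms esvn qdn lcqyi xoz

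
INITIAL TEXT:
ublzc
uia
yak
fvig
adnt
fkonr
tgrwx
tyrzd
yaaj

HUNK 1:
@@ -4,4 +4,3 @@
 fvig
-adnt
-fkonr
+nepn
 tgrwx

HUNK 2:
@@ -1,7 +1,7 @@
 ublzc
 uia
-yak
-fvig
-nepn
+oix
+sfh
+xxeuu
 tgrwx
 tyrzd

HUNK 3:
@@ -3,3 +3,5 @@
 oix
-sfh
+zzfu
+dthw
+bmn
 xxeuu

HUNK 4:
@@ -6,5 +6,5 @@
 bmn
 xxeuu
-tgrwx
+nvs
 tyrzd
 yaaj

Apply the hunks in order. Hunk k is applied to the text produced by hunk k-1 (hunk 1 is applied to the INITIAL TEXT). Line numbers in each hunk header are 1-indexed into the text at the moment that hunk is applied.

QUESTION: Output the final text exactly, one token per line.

Hunk 1: at line 4 remove [adnt,fkonr] add [nepn] -> 8 lines: ublzc uia yak fvig nepn tgrwx tyrzd yaaj
Hunk 2: at line 1 remove [yak,fvig,nepn] add [oix,sfh,xxeuu] -> 8 lines: ublzc uia oix sfh xxeuu tgrwx tyrzd yaaj
Hunk 3: at line 3 remove [sfh] add [zzfu,dthw,bmn] -> 10 lines: ublzc uia oix zzfu dthw bmn xxeuu tgrwx tyrzd yaaj
Hunk 4: at line 6 remove [tgrwx] add [nvs] -> 10 lines: ublzc uia oix zzfu dthw bmn xxeuu nvs tyrzd yaaj

Answer: ublzc
uia
oix
zzfu
dthw
bmn
xxeuu
nvs
tyrzd
yaaj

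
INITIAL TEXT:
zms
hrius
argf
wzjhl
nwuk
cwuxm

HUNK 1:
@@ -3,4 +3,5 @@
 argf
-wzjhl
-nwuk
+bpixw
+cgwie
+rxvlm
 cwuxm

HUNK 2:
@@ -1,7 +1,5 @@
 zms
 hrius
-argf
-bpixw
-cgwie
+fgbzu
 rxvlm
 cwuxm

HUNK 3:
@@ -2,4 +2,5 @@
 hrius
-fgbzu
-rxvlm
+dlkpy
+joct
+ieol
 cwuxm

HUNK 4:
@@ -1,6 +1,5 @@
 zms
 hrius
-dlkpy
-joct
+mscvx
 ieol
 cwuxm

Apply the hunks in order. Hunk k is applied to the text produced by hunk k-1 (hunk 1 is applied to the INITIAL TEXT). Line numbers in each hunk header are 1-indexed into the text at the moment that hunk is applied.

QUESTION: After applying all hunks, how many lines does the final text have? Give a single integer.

Hunk 1: at line 3 remove [wzjhl,nwuk] add [bpixw,cgwie,rxvlm] -> 7 lines: zms hrius argf bpixw cgwie rxvlm cwuxm
Hunk 2: at line 1 remove [argf,bpixw,cgwie] add [fgbzu] -> 5 lines: zms hrius fgbzu rxvlm cwuxm
Hunk 3: at line 2 remove [fgbzu,rxvlm] add [dlkpy,joct,ieol] -> 6 lines: zms hrius dlkpy joct ieol cwuxm
Hunk 4: at line 1 remove [dlkpy,joct] add [mscvx] -> 5 lines: zms hrius mscvx ieol cwuxm
Final line count: 5

Answer: 5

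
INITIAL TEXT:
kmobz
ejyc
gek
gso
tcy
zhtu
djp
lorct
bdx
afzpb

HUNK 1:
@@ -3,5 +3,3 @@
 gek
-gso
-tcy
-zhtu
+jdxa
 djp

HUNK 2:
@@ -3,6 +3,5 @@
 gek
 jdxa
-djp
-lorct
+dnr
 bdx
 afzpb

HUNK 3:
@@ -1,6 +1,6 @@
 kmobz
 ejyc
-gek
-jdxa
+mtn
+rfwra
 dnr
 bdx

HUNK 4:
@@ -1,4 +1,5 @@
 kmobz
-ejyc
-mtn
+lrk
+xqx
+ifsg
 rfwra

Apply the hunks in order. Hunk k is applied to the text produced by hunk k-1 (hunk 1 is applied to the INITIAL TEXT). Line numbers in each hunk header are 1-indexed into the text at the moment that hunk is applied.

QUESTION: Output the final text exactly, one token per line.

Hunk 1: at line 3 remove [gso,tcy,zhtu] add [jdxa] -> 8 lines: kmobz ejyc gek jdxa djp lorct bdx afzpb
Hunk 2: at line 3 remove [djp,lorct] add [dnr] -> 7 lines: kmobz ejyc gek jdxa dnr bdx afzpb
Hunk 3: at line 1 remove [gek,jdxa] add [mtn,rfwra] -> 7 lines: kmobz ejyc mtn rfwra dnr bdx afzpb
Hunk 4: at line 1 remove [ejyc,mtn] add [lrk,xqx,ifsg] -> 8 lines: kmobz lrk xqx ifsg rfwra dnr bdx afzpb

Answer: kmobz
lrk
xqx
ifsg
rfwra
dnr
bdx
afzpb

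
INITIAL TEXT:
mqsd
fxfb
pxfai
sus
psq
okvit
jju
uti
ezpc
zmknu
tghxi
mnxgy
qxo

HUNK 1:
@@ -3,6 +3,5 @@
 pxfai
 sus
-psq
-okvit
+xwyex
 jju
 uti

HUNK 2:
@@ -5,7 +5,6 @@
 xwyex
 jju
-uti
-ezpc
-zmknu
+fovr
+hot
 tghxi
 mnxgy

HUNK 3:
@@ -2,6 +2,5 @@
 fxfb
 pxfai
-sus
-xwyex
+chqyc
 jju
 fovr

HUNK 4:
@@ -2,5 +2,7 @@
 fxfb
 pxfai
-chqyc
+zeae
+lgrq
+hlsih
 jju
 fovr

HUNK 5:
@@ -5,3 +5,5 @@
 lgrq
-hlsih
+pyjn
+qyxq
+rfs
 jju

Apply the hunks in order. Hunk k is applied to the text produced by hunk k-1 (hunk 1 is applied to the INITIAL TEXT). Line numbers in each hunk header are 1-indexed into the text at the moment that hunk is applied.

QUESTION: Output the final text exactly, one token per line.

Answer: mqsd
fxfb
pxfai
zeae
lgrq
pyjn
qyxq
rfs
jju
fovr
hot
tghxi
mnxgy
qxo

Derivation:
Hunk 1: at line 3 remove [psq,okvit] add [xwyex] -> 12 lines: mqsd fxfb pxfai sus xwyex jju uti ezpc zmknu tghxi mnxgy qxo
Hunk 2: at line 5 remove [uti,ezpc,zmknu] add [fovr,hot] -> 11 lines: mqsd fxfb pxfai sus xwyex jju fovr hot tghxi mnxgy qxo
Hunk 3: at line 2 remove [sus,xwyex] add [chqyc] -> 10 lines: mqsd fxfb pxfai chqyc jju fovr hot tghxi mnxgy qxo
Hunk 4: at line 2 remove [chqyc] add [zeae,lgrq,hlsih] -> 12 lines: mqsd fxfb pxfai zeae lgrq hlsih jju fovr hot tghxi mnxgy qxo
Hunk 5: at line 5 remove [hlsih] add [pyjn,qyxq,rfs] -> 14 lines: mqsd fxfb pxfai zeae lgrq pyjn qyxq rfs jju fovr hot tghxi mnxgy qxo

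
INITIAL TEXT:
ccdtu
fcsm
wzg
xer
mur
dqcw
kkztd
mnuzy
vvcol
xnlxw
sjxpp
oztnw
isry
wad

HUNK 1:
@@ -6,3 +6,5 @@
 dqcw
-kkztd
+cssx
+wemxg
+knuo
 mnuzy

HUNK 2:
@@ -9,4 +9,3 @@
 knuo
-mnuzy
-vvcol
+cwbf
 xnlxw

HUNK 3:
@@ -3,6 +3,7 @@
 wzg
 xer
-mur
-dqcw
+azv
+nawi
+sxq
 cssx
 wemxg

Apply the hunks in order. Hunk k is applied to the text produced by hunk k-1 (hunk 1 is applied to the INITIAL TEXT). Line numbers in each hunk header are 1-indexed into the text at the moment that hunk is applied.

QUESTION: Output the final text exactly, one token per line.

Hunk 1: at line 6 remove [kkztd] add [cssx,wemxg,knuo] -> 16 lines: ccdtu fcsm wzg xer mur dqcw cssx wemxg knuo mnuzy vvcol xnlxw sjxpp oztnw isry wad
Hunk 2: at line 9 remove [mnuzy,vvcol] add [cwbf] -> 15 lines: ccdtu fcsm wzg xer mur dqcw cssx wemxg knuo cwbf xnlxw sjxpp oztnw isry wad
Hunk 3: at line 3 remove [mur,dqcw] add [azv,nawi,sxq] -> 16 lines: ccdtu fcsm wzg xer azv nawi sxq cssx wemxg knuo cwbf xnlxw sjxpp oztnw isry wad

Answer: ccdtu
fcsm
wzg
xer
azv
nawi
sxq
cssx
wemxg
knuo
cwbf
xnlxw
sjxpp
oztnw
isry
wad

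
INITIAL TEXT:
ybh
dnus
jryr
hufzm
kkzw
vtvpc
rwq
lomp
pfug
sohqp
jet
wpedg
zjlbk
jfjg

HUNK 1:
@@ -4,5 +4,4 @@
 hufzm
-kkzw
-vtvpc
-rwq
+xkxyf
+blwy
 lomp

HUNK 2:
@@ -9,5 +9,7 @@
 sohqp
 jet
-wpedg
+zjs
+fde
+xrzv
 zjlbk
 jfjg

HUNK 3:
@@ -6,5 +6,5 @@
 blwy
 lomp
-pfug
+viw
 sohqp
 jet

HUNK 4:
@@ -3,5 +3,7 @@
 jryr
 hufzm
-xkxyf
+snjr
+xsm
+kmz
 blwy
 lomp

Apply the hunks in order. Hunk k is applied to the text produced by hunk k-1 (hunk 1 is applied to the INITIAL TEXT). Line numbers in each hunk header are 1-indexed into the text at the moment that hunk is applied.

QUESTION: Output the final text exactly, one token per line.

Answer: ybh
dnus
jryr
hufzm
snjr
xsm
kmz
blwy
lomp
viw
sohqp
jet
zjs
fde
xrzv
zjlbk
jfjg

Derivation:
Hunk 1: at line 4 remove [kkzw,vtvpc,rwq] add [xkxyf,blwy] -> 13 lines: ybh dnus jryr hufzm xkxyf blwy lomp pfug sohqp jet wpedg zjlbk jfjg
Hunk 2: at line 9 remove [wpedg] add [zjs,fde,xrzv] -> 15 lines: ybh dnus jryr hufzm xkxyf blwy lomp pfug sohqp jet zjs fde xrzv zjlbk jfjg
Hunk 3: at line 6 remove [pfug] add [viw] -> 15 lines: ybh dnus jryr hufzm xkxyf blwy lomp viw sohqp jet zjs fde xrzv zjlbk jfjg
Hunk 4: at line 3 remove [xkxyf] add [snjr,xsm,kmz] -> 17 lines: ybh dnus jryr hufzm snjr xsm kmz blwy lomp viw sohqp jet zjs fde xrzv zjlbk jfjg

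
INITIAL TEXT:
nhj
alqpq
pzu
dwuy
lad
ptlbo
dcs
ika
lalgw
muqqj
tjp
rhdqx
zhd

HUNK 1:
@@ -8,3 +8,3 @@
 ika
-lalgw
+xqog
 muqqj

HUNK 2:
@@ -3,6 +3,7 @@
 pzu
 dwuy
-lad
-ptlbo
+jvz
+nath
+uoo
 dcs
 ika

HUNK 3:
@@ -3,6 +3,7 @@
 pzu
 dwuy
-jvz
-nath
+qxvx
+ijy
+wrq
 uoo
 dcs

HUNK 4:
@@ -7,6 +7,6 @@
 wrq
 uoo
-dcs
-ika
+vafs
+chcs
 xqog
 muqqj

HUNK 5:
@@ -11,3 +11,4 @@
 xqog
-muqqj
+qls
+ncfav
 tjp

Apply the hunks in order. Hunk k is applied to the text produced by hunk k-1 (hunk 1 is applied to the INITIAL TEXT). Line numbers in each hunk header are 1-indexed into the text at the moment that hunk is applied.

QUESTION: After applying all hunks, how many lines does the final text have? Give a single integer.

Hunk 1: at line 8 remove [lalgw] add [xqog] -> 13 lines: nhj alqpq pzu dwuy lad ptlbo dcs ika xqog muqqj tjp rhdqx zhd
Hunk 2: at line 3 remove [lad,ptlbo] add [jvz,nath,uoo] -> 14 lines: nhj alqpq pzu dwuy jvz nath uoo dcs ika xqog muqqj tjp rhdqx zhd
Hunk 3: at line 3 remove [jvz,nath] add [qxvx,ijy,wrq] -> 15 lines: nhj alqpq pzu dwuy qxvx ijy wrq uoo dcs ika xqog muqqj tjp rhdqx zhd
Hunk 4: at line 7 remove [dcs,ika] add [vafs,chcs] -> 15 lines: nhj alqpq pzu dwuy qxvx ijy wrq uoo vafs chcs xqog muqqj tjp rhdqx zhd
Hunk 5: at line 11 remove [muqqj] add [qls,ncfav] -> 16 lines: nhj alqpq pzu dwuy qxvx ijy wrq uoo vafs chcs xqog qls ncfav tjp rhdqx zhd
Final line count: 16

Answer: 16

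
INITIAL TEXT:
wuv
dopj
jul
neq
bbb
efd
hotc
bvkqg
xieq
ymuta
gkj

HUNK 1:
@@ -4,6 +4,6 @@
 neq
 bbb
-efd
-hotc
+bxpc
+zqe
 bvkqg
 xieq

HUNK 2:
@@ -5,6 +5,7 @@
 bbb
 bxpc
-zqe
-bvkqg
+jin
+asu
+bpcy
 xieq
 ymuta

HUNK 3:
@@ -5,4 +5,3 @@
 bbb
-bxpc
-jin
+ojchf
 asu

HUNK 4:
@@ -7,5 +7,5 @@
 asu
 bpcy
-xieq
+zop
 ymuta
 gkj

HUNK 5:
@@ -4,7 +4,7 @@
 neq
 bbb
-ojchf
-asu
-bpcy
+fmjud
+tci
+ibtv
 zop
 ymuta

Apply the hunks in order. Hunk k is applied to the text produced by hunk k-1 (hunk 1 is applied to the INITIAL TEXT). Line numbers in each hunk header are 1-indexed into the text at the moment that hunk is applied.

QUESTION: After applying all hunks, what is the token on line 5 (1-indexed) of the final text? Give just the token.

Hunk 1: at line 4 remove [efd,hotc] add [bxpc,zqe] -> 11 lines: wuv dopj jul neq bbb bxpc zqe bvkqg xieq ymuta gkj
Hunk 2: at line 5 remove [zqe,bvkqg] add [jin,asu,bpcy] -> 12 lines: wuv dopj jul neq bbb bxpc jin asu bpcy xieq ymuta gkj
Hunk 3: at line 5 remove [bxpc,jin] add [ojchf] -> 11 lines: wuv dopj jul neq bbb ojchf asu bpcy xieq ymuta gkj
Hunk 4: at line 7 remove [xieq] add [zop] -> 11 lines: wuv dopj jul neq bbb ojchf asu bpcy zop ymuta gkj
Hunk 5: at line 4 remove [ojchf,asu,bpcy] add [fmjud,tci,ibtv] -> 11 lines: wuv dopj jul neq bbb fmjud tci ibtv zop ymuta gkj
Final line 5: bbb

Answer: bbb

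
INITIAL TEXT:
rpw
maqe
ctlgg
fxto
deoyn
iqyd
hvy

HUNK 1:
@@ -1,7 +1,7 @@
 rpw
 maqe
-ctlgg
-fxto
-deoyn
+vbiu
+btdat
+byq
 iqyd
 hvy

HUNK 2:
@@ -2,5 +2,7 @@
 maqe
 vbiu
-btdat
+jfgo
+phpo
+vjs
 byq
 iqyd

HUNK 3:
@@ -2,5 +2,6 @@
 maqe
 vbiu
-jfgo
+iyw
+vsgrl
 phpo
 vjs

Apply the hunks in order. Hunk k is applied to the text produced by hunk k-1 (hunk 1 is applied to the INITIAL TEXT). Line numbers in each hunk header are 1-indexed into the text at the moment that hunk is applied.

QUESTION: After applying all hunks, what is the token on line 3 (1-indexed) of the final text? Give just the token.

Hunk 1: at line 1 remove [ctlgg,fxto,deoyn] add [vbiu,btdat,byq] -> 7 lines: rpw maqe vbiu btdat byq iqyd hvy
Hunk 2: at line 2 remove [btdat] add [jfgo,phpo,vjs] -> 9 lines: rpw maqe vbiu jfgo phpo vjs byq iqyd hvy
Hunk 3: at line 2 remove [jfgo] add [iyw,vsgrl] -> 10 lines: rpw maqe vbiu iyw vsgrl phpo vjs byq iqyd hvy
Final line 3: vbiu

Answer: vbiu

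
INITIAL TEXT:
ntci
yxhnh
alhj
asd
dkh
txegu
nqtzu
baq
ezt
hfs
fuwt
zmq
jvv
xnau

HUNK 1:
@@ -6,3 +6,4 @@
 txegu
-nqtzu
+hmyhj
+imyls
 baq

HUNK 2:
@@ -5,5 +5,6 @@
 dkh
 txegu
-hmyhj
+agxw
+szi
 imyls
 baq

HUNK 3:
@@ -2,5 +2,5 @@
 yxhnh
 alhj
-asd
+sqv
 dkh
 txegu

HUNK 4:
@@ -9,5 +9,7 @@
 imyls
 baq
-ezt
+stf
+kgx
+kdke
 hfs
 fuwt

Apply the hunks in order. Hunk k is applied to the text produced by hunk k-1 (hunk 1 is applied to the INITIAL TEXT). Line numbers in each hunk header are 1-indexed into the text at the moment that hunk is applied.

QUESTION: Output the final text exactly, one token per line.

Answer: ntci
yxhnh
alhj
sqv
dkh
txegu
agxw
szi
imyls
baq
stf
kgx
kdke
hfs
fuwt
zmq
jvv
xnau

Derivation:
Hunk 1: at line 6 remove [nqtzu] add [hmyhj,imyls] -> 15 lines: ntci yxhnh alhj asd dkh txegu hmyhj imyls baq ezt hfs fuwt zmq jvv xnau
Hunk 2: at line 5 remove [hmyhj] add [agxw,szi] -> 16 lines: ntci yxhnh alhj asd dkh txegu agxw szi imyls baq ezt hfs fuwt zmq jvv xnau
Hunk 3: at line 2 remove [asd] add [sqv] -> 16 lines: ntci yxhnh alhj sqv dkh txegu agxw szi imyls baq ezt hfs fuwt zmq jvv xnau
Hunk 4: at line 9 remove [ezt] add [stf,kgx,kdke] -> 18 lines: ntci yxhnh alhj sqv dkh txegu agxw szi imyls baq stf kgx kdke hfs fuwt zmq jvv xnau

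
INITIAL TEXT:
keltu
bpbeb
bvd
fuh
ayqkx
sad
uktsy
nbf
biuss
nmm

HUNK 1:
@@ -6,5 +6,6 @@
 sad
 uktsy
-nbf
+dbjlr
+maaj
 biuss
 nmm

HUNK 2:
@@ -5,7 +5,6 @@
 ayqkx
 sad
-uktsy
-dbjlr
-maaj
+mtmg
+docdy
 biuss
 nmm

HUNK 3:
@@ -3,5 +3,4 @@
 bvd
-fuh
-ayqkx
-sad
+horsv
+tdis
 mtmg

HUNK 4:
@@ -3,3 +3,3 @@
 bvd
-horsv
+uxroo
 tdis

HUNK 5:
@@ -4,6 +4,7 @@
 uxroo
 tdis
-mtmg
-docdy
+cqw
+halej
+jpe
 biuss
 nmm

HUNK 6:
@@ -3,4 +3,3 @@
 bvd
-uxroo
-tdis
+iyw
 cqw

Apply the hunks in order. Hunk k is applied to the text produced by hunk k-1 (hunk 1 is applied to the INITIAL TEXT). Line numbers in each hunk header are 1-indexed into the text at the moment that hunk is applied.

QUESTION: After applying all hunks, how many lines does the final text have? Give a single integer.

Answer: 9

Derivation:
Hunk 1: at line 6 remove [nbf] add [dbjlr,maaj] -> 11 lines: keltu bpbeb bvd fuh ayqkx sad uktsy dbjlr maaj biuss nmm
Hunk 2: at line 5 remove [uktsy,dbjlr,maaj] add [mtmg,docdy] -> 10 lines: keltu bpbeb bvd fuh ayqkx sad mtmg docdy biuss nmm
Hunk 3: at line 3 remove [fuh,ayqkx,sad] add [horsv,tdis] -> 9 lines: keltu bpbeb bvd horsv tdis mtmg docdy biuss nmm
Hunk 4: at line 3 remove [horsv] add [uxroo] -> 9 lines: keltu bpbeb bvd uxroo tdis mtmg docdy biuss nmm
Hunk 5: at line 4 remove [mtmg,docdy] add [cqw,halej,jpe] -> 10 lines: keltu bpbeb bvd uxroo tdis cqw halej jpe biuss nmm
Hunk 6: at line 3 remove [uxroo,tdis] add [iyw] -> 9 lines: keltu bpbeb bvd iyw cqw halej jpe biuss nmm
Final line count: 9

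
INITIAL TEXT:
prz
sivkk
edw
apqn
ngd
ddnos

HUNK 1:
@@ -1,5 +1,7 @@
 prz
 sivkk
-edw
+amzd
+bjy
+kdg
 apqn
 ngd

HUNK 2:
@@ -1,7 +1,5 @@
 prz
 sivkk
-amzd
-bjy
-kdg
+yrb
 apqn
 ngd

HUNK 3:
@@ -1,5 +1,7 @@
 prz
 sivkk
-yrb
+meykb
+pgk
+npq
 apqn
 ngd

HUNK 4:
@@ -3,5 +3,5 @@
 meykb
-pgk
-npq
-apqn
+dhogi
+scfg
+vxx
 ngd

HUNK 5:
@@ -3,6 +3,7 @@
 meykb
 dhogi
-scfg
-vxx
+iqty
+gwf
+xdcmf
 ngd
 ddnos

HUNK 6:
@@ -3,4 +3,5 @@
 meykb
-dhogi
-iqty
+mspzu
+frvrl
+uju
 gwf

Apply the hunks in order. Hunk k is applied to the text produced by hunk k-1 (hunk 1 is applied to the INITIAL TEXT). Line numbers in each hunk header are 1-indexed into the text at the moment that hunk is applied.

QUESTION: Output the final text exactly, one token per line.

Hunk 1: at line 1 remove [edw] add [amzd,bjy,kdg] -> 8 lines: prz sivkk amzd bjy kdg apqn ngd ddnos
Hunk 2: at line 1 remove [amzd,bjy,kdg] add [yrb] -> 6 lines: prz sivkk yrb apqn ngd ddnos
Hunk 3: at line 1 remove [yrb] add [meykb,pgk,npq] -> 8 lines: prz sivkk meykb pgk npq apqn ngd ddnos
Hunk 4: at line 3 remove [pgk,npq,apqn] add [dhogi,scfg,vxx] -> 8 lines: prz sivkk meykb dhogi scfg vxx ngd ddnos
Hunk 5: at line 3 remove [scfg,vxx] add [iqty,gwf,xdcmf] -> 9 lines: prz sivkk meykb dhogi iqty gwf xdcmf ngd ddnos
Hunk 6: at line 3 remove [dhogi,iqty] add [mspzu,frvrl,uju] -> 10 lines: prz sivkk meykb mspzu frvrl uju gwf xdcmf ngd ddnos

Answer: prz
sivkk
meykb
mspzu
frvrl
uju
gwf
xdcmf
ngd
ddnos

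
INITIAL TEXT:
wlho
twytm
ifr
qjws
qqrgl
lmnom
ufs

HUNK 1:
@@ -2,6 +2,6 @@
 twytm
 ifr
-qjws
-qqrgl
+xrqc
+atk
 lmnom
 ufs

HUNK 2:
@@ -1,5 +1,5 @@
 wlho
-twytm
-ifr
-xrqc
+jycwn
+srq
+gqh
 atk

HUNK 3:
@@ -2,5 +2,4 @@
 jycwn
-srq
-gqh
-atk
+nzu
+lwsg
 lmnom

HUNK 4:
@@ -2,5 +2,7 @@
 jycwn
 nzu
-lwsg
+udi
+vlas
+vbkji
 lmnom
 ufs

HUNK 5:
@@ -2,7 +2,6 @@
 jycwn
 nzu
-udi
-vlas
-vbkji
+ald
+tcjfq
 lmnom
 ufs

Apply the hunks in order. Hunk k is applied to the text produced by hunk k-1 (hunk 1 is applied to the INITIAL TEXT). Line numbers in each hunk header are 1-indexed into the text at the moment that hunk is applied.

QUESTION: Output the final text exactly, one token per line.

Hunk 1: at line 2 remove [qjws,qqrgl] add [xrqc,atk] -> 7 lines: wlho twytm ifr xrqc atk lmnom ufs
Hunk 2: at line 1 remove [twytm,ifr,xrqc] add [jycwn,srq,gqh] -> 7 lines: wlho jycwn srq gqh atk lmnom ufs
Hunk 3: at line 2 remove [srq,gqh,atk] add [nzu,lwsg] -> 6 lines: wlho jycwn nzu lwsg lmnom ufs
Hunk 4: at line 2 remove [lwsg] add [udi,vlas,vbkji] -> 8 lines: wlho jycwn nzu udi vlas vbkji lmnom ufs
Hunk 5: at line 2 remove [udi,vlas,vbkji] add [ald,tcjfq] -> 7 lines: wlho jycwn nzu ald tcjfq lmnom ufs

Answer: wlho
jycwn
nzu
ald
tcjfq
lmnom
ufs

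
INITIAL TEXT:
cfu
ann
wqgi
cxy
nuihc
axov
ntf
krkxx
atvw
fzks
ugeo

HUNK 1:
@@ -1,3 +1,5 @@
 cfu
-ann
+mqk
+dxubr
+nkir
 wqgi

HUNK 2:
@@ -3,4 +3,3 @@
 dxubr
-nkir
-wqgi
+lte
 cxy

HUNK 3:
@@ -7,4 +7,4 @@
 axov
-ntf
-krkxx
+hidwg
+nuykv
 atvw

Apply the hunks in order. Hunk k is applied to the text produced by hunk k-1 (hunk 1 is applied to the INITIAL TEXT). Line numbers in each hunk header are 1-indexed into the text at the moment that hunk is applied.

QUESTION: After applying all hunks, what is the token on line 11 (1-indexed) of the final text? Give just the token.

Hunk 1: at line 1 remove [ann] add [mqk,dxubr,nkir] -> 13 lines: cfu mqk dxubr nkir wqgi cxy nuihc axov ntf krkxx atvw fzks ugeo
Hunk 2: at line 3 remove [nkir,wqgi] add [lte] -> 12 lines: cfu mqk dxubr lte cxy nuihc axov ntf krkxx atvw fzks ugeo
Hunk 3: at line 7 remove [ntf,krkxx] add [hidwg,nuykv] -> 12 lines: cfu mqk dxubr lte cxy nuihc axov hidwg nuykv atvw fzks ugeo
Final line 11: fzks

Answer: fzks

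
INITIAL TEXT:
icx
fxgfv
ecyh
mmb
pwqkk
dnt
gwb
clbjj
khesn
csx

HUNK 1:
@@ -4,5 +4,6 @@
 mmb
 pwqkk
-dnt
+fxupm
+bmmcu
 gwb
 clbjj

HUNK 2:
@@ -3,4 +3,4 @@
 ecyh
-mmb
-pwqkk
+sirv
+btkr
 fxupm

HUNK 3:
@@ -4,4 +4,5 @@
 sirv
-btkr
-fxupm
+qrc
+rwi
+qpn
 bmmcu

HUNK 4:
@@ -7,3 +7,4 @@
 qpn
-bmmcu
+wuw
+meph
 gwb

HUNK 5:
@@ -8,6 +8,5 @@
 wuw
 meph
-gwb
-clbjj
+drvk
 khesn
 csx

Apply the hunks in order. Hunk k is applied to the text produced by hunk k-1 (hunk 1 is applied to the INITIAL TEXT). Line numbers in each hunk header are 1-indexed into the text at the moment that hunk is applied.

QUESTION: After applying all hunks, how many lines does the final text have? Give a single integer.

Answer: 12

Derivation:
Hunk 1: at line 4 remove [dnt] add [fxupm,bmmcu] -> 11 lines: icx fxgfv ecyh mmb pwqkk fxupm bmmcu gwb clbjj khesn csx
Hunk 2: at line 3 remove [mmb,pwqkk] add [sirv,btkr] -> 11 lines: icx fxgfv ecyh sirv btkr fxupm bmmcu gwb clbjj khesn csx
Hunk 3: at line 4 remove [btkr,fxupm] add [qrc,rwi,qpn] -> 12 lines: icx fxgfv ecyh sirv qrc rwi qpn bmmcu gwb clbjj khesn csx
Hunk 4: at line 7 remove [bmmcu] add [wuw,meph] -> 13 lines: icx fxgfv ecyh sirv qrc rwi qpn wuw meph gwb clbjj khesn csx
Hunk 5: at line 8 remove [gwb,clbjj] add [drvk] -> 12 lines: icx fxgfv ecyh sirv qrc rwi qpn wuw meph drvk khesn csx
Final line count: 12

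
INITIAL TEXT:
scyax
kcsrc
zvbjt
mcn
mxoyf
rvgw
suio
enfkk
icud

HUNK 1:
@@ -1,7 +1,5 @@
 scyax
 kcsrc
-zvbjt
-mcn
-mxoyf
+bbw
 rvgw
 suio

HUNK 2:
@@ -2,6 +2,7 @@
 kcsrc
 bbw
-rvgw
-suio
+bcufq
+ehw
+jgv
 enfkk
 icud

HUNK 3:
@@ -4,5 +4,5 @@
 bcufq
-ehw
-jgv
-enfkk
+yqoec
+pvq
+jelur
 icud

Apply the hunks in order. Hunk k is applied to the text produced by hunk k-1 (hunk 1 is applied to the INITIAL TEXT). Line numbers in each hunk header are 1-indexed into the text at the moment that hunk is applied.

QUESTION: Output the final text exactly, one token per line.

Hunk 1: at line 1 remove [zvbjt,mcn,mxoyf] add [bbw] -> 7 lines: scyax kcsrc bbw rvgw suio enfkk icud
Hunk 2: at line 2 remove [rvgw,suio] add [bcufq,ehw,jgv] -> 8 lines: scyax kcsrc bbw bcufq ehw jgv enfkk icud
Hunk 3: at line 4 remove [ehw,jgv,enfkk] add [yqoec,pvq,jelur] -> 8 lines: scyax kcsrc bbw bcufq yqoec pvq jelur icud

Answer: scyax
kcsrc
bbw
bcufq
yqoec
pvq
jelur
icud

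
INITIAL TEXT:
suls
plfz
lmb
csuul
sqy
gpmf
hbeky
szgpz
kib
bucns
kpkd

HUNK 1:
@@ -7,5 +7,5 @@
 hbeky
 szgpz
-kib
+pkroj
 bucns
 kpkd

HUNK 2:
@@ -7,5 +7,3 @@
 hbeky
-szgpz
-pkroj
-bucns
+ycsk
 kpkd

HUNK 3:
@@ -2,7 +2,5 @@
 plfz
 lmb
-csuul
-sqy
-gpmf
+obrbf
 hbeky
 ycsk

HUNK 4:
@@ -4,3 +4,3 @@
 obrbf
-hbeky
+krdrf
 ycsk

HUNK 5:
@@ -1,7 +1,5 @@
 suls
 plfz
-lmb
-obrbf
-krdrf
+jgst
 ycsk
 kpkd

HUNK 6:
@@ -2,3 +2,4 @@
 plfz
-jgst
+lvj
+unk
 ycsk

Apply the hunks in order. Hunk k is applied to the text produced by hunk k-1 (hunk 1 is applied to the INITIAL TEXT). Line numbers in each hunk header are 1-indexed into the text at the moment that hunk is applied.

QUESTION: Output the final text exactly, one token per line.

Answer: suls
plfz
lvj
unk
ycsk
kpkd

Derivation:
Hunk 1: at line 7 remove [kib] add [pkroj] -> 11 lines: suls plfz lmb csuul sqy gpmf hbeky szgpz pkroj bucns kpkd
Hunk 2: at line 7 remove [szgpz,pkroj,bucns] add [ycsk] -> 9 lines: suls plfz lmb csuul sqy gpmf hbeky ycsk kpkd
Hunk 3: at line 2 remove [csuul,sqy,gpmf] add [obrbf] -> 7 lines: suls plfz lmb obrbf hbeky ycsk kpkd
Hunk 4: at line 4 remove [hbeky] add [krdrf] -> 7 lines: suls plfz lmb obrbf krdrf ycsk kpkd
Hunk 5: at line 1 remove [lmb,obrbf,krdrf] add [jgst] -> 5 lines: suls plfz jgst ycsk kpkd
Hunk 6: at line 2 remove [jgst] add [lvj,unk] -> 6 lines: suls plfz lvj unk ycsk kpkd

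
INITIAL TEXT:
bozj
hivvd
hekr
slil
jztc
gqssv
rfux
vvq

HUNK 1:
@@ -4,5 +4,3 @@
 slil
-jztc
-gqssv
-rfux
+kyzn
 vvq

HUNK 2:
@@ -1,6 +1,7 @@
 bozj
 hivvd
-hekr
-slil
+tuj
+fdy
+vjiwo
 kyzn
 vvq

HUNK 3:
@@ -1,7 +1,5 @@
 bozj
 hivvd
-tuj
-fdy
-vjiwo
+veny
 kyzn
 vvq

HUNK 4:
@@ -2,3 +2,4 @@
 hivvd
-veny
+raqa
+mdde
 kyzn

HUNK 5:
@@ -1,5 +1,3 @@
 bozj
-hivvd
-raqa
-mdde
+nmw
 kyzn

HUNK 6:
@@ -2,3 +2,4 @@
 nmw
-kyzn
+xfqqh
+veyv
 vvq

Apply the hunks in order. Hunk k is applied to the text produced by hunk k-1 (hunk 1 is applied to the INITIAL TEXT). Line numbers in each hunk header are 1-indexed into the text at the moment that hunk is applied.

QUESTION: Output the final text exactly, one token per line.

Answer: bozj
nmw
xfqqh
veyv
vvq

Derivation:
Hunk 1: at line 4 remove [jztc,gqssv,rfux] add [kyzn] -> 6 lines: bozj hivvd hekr slil kyzn vvq
Hunk 2: at line 1 remove [hekr,slil] add [tuj,fdy,vjiwo] -> 7 lines: bozj hivvd tuj fdy vjiwo kyzn vvq
Hunk 3: at line 1 remove [tuj,fdy,vjiwo] add [veny] -> 5 lines: bozj hivvd veny kyzn vvq
Hunk 4: at line 2 remove [veny] add [raqa,mdde] -> 6 lines: bozj hivvd raqa mdde kyzn vvq
Hunk 5: at line 1 remove [hivvd,raqa,mdde] add [nmw] -> 4 lines: bozj nmw kyzn vvq
Hunk 6: at line 2 remove [kyzn] add [xfqqh,veyv] -> 5 lines: bozj nmw xfqqh veyv vvq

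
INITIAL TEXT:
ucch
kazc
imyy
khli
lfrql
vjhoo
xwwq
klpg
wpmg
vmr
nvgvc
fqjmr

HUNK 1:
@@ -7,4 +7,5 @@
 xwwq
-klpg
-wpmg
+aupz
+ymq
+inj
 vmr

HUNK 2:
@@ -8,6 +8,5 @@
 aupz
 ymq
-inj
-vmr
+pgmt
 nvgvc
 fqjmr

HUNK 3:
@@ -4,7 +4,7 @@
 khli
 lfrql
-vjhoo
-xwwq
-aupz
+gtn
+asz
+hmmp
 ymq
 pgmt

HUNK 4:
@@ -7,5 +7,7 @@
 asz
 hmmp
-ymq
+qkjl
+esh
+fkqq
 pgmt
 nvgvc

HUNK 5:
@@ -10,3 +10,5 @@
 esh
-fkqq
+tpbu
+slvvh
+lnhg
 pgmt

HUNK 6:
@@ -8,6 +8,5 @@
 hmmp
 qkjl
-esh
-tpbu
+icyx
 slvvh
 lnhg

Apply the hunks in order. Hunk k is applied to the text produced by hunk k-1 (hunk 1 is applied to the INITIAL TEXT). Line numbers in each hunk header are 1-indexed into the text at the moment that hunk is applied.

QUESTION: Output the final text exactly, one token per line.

Answer: ucch
kazc
imyy
khli
lfrql
gtn
asz
hmmp
qkjl
icyx
slvvh
lnhg
pgmt
nvgvc
fqjmr

Derivation:
Hunk 1: at line 7 remove [klpg,wpmg] add [aupz,ymq,inj] -> 13 lines: ucch kazc imyy khli lfrql vjhoo xwwq aupz ymq inj vmr nvgvc fqjmr
Hunk 2: at line 8 remove [inj,vmr] add [pgmt] -> 12 lines: ucch kazc imyy khli lfrql vjhoo xwwq aupz ymq pgmt nvgvc fqjmr
Hunk 3: at line 4 remove [vjhoo,xwwq,aupz] add [gtn,asz,hmmp] -> 12 lines: ucch kazc imyy khli lfrql gtn asz hmmp ymq pgmt nvgvc fqjmr
Hunk 4: at line 7 remove [ymq] add [qkjl,esh,fkqq] -> 14 lines: ucch kazc imyy khli lfrql gtn asz hmmp qkjl esh fkqq pgmt nvgvc fqjmr
Hunk 5: at line 10 remove [fkqq] add [tpbu,slvvh,lnhg] -> 16 lines: ucch kazc imyy khli lfrql gtn asz hmmp qkjl esh tpbu slvvh lnhg pgmt nvgvc fqjmr
Hunk 6: at line 8 remove [esh,tpbu] add [icyx] -> 15 lines: ucch kazc imyy khli lfrql gtn asz hmmp qkjl icyx slvvh lnhg pgmt nvgvc fqjmr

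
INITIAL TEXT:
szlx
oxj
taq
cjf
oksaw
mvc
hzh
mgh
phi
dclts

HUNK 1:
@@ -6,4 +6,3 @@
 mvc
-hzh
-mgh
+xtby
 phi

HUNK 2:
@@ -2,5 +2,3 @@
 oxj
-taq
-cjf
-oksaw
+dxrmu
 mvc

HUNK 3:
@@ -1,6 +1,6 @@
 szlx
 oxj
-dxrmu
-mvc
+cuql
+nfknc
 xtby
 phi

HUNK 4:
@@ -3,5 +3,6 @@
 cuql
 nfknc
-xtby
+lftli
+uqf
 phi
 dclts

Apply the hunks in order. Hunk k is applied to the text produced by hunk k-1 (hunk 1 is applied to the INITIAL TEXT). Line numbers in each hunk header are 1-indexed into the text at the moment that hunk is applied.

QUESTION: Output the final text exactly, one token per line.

Hunk 1: at line 6 remove [hzh,mgh] add [xtby] -> 9 lines: szlx oxj taq cjf oksaw mvc xtby phi dclts
Hunk 2: at line 2 remove [taq,cjf,oksaw] add [dxrmu] -> 7 lines: szlx oxj dxrmu mvc xtby phi dclts
Hunk 3: at line 1 remove [dxrmu,mvc] add [cuql,nfknc] -> 7 lines: szlx oxj cuql nfknc xtby phi dclts
Hunk 4: at line 3 remove [xtby] add [lftli,uqf] -> 8 lines: szlx oxj cuql nfknc lftli uqf phi dclts

Answer: szlx
oxj
cuql
nfknc
lftli
uqf
phi
dclts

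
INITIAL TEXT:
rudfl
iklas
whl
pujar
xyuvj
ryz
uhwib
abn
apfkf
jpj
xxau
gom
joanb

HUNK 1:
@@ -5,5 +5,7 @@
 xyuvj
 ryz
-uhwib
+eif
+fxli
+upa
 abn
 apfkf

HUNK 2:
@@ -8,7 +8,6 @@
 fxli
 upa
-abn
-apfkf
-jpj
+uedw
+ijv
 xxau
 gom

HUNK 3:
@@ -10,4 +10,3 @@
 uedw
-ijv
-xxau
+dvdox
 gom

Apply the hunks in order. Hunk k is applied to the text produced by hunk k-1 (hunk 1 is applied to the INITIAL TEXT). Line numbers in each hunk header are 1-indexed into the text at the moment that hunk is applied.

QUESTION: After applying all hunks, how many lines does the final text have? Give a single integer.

Answer: 13

Derivation:
Hunk 1: at line 5 remove [uhwib] add [eif,fxli,upa] -> 15 lines: rudfl iklas whl pujar xyuvj ryz eif fxli upa abn apfkf jpj xxau gom joanb
Hunk 2: at line 8 remove [abn,apfkf,jpj] add [uedw,ijv] -> 14 lines: rudfl iklas whl pujar xyuvj ryz eif fxli upa uedw ijv xxau gom joanb
Hunk 3: at line 10 remove [ijv,xxau] add [dvdox] -> 13 lines: rudfl iklas whl pujar xyuvj ryz eif fxli upa uedw dvdox gom joanb
Final line count: 13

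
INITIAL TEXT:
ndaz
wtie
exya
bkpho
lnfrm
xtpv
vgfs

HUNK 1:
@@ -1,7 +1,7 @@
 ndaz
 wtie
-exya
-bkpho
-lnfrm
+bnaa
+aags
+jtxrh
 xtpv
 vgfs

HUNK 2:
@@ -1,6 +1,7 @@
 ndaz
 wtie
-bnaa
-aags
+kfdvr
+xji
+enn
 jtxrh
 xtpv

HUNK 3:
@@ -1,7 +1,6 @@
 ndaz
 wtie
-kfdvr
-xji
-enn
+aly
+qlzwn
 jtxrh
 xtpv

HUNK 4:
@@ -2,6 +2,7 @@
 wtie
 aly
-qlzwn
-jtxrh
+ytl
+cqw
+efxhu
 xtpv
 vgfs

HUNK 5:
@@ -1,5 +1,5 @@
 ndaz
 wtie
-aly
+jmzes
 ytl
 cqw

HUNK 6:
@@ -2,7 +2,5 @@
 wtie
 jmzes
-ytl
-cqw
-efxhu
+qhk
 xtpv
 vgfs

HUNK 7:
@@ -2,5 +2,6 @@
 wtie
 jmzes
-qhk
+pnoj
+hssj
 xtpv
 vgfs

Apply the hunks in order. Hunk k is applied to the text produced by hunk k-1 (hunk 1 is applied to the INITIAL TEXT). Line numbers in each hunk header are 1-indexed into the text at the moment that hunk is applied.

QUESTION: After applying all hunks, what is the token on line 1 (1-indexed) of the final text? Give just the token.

Answer: ndaz

Derivation:
Hunk 1: at line 1 remove [exya,bkpho,lnfrm] add [bnaa,aags,jtxrh] -> 7 lines: ndaz wtie bnaa aags jtxrh xtpv vgfs
Hunk 2: at line 1 remove [bnaa,aags] add [kfdvr,xji,enn] -> 8 lines: ndaz wtie kfdvr xji enn jtxrh xtpv vgfs
Hunk 3: at line 1 remove [kfdvr,xji,enn] add [aly,qlzwn] -> 7 lines: ndaz wtie aly qlzwn jtxrh xtpv vgfs
Hunk 4: at line 2 remove [qlzwn,jtxrh] add [ytl,cqw,efxhu] -> 8 lines: ndaz wtie aly ytl cqw efxhu xtpv vgfs
Hunk 5: at line 1 remove [aly] add [jmzes] -> 8 lines: ndaz wtie jmzes ytl cqw efxhu xtpv vgfs
Hunk 6: at line 2 remove [ytl,cqw,efxhu] add [qhk] -> 6 lines: ndaz wtie jmzes qhk xtpv vgfs
Hunk 7: at line 2 remove [qhk] add [pnoj,hssj] -> 7 lines: ndaz wtie jmzes pnoj hssj xtpv vgfs
Final line 1: ndaz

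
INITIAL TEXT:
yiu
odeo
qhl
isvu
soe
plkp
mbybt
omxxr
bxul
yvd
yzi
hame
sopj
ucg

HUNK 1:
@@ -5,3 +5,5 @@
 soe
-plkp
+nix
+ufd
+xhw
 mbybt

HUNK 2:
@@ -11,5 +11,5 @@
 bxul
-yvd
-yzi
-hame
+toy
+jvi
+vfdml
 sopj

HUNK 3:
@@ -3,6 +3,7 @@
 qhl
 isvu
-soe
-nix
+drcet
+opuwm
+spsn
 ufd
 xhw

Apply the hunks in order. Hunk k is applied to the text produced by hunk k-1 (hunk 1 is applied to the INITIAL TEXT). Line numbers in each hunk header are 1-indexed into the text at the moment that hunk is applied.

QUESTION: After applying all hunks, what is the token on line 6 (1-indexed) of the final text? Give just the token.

Answer: opuwm

Derivation:
Hunk 1: at line 5 remove [plkp] add [nix,ufd,xhw] -> 16 lines: yiu odeo qhl isvu soe nix ufd xhw mbybt omxxr bxul yvd yzi hame sopj ucg
Hunk 2: at line 11 remove [yvd,yzi,hame] add [toy,jvi,vfdml] -> 16 lines: yiu odeo qhl isvu soe nix ufd xhw mbybt omxxr bxul toy jvi vfdml sopj ucg
Hunk 3: at line 3 remove [soe,nix] add [drcet,opuwm,spsn] -> 17 lines: yiu odeo qhl isvu drcet opuwm spsn ufd xhw mbybt omxxr bxul toy jvi vfdml sopj ucg
Final line 6: opuwm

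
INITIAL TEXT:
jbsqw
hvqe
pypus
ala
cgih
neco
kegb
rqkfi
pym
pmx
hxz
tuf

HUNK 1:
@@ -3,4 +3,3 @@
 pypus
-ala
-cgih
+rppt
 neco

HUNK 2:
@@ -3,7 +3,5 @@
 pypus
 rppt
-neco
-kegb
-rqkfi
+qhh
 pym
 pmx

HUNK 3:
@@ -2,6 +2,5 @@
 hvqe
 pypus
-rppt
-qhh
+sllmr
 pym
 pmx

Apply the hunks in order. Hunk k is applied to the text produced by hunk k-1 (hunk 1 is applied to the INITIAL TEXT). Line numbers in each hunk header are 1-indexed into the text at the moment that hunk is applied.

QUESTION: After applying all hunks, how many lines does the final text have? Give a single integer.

Answer: 8

Derivation:
Hunk 1: at line 3 remove [ala,cgih] add [rppt] -> 11 lines: jbsqw hvqe pypus rppt neco kegb rqkfi pym pmx hxz tuf
Hunk 2: at line 3 remove [neco,kegb,rqkfi] add [qhh] -> 9 lines: jbsqw hvqe pypus rppt qhh pym pmx hxz tuf
Hunk 3: at line 2 remove [rppt,qhh] add [sllmr] -> 8 lines: jbsqw hvqe pypus sllmr pym pmx hxz tuf
Final line count: 8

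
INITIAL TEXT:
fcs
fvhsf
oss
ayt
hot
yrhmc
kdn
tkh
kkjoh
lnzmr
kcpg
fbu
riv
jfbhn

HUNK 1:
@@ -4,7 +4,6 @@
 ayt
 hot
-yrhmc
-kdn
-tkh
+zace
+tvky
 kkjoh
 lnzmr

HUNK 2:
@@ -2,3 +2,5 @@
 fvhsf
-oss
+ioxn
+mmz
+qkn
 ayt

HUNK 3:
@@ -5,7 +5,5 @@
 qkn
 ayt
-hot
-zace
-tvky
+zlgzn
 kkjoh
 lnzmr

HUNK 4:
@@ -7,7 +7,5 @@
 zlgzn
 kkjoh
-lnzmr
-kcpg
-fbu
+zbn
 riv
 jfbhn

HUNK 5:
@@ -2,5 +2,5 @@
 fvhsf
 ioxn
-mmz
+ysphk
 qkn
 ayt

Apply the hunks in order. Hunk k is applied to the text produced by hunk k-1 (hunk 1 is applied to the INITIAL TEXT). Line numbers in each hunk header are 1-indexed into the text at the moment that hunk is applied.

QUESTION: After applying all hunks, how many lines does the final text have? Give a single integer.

Answer: 11

Derivation:
Hunk 1: at line 4 remove [yrhmc,kdn,tkh] add [zace,tvky] -> 13 lines: fcs fvhsf oss ayt hot zace tvky kkjoh lnzmr kcpg fbu riv jfbhn
Hunk 2: at line 2 remove [oss] add [ioxn,mmz,qkn] -> 15 lines: fcs fvhsf ioxn mmz qkn ayt hot zace tvky kkjoh lnzmr kcpg fbu riv jfbhn
Hunk 3: at line 5 remove [hot,zace,tvky] add [zlgzn] -> 13 lines: fcs fvhsf ioxn mmz qkn ayt zlgzn kkjoh lnzmr kcpg fbu riv jfbhn
Hunk 4: at line 7 remove [lnzmr,kcpg,fbu] add [zbn] -> 11 lines: fcs fvhsf ioxn mmz qkn ayt zlgzn kkjoh zbn riv jfbhn
Hunk 5: at line 2 remove [mmz] add [ysphk] -> 11 lines: fcs fvhsf ioxn ysphk qkn ayt zlgzn kkjoh zbn riv jfbhn
Final line count: 11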